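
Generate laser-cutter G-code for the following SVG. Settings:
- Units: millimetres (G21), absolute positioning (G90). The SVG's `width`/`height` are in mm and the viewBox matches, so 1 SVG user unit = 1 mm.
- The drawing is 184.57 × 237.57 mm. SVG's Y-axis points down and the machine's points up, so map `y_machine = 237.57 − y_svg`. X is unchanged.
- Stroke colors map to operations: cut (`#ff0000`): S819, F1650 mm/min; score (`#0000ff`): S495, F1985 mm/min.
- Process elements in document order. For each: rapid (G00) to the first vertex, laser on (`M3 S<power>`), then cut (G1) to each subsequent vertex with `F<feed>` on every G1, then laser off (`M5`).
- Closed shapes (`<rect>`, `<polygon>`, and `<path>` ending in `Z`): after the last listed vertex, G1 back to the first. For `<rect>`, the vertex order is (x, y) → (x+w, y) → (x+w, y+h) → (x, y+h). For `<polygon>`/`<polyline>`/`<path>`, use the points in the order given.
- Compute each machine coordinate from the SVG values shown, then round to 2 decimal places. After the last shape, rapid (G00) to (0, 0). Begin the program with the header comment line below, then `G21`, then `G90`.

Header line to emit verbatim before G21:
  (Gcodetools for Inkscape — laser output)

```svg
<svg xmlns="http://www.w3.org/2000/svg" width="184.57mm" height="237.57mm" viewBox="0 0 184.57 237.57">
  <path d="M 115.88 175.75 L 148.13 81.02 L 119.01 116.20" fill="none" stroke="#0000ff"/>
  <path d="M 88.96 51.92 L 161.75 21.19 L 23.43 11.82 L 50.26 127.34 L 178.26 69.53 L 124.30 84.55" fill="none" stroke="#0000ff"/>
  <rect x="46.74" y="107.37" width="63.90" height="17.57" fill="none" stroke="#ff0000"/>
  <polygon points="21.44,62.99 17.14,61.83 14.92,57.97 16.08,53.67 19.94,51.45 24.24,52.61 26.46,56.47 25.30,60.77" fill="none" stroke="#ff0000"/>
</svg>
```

(Gcodetools for Inkscape — laser output)
G21
G90
G00 X115.88 Y61.82
M3 S495
G1 X148.13 Y156.55 F1985
G1 X119.01 Y121.37 F1985
M5
G00 X88.96 Y185.65
M3 S495
G1 X161.75 Y216.38 F1985
G1 X23.43 Y225.75 F1985
G1 X50.26 Y110.23 F1985
G1 X178.26 Y168.04 F1985
G1 X124.30 Y153.02 F1985
M5
G00 X46.74 Y130.20
M3 S819
G1 X110.64 Y130.20 F1650
G1 X110.64 Y112.63 F1650
G1 X46.74 Y112.63 F1650
G1 X46.74 Y130.20 F1650
M5
G00 X21.44 Y174.58
M3 S819
G1 X17.14 Y175.74 F1650
G1 X14.92 Y179.60 F1650
G1 X16.08 Y183.90 F1650
G1 X19.94 Y186.12 F1650
G1 X24.24 Y184.96 F1650
G1 X26.46 Y181.10 F1650
G1 X25.30 Y176.80 F1650
G1 X21.44 Y174.58 F1650
M5
G00 X0.00 Y0.00

viewBox `0 0 184.57 237.57` with mm width/height → 1 unit = 1 mm. Flip: y_m = 237.57 − y_svg.

**Shape 1** — `<path>` open polyline, stroke `#0000ff` → score (S495, F1985). Machine vertices: (115.88,61.82) → (148.13,156.55) → (119.01,121.37). Open path.

**Shape 2** — `<path>` open polyline, stroke `#0000ff` → score (S495, F1985). Machine vertices: (88.96,185.65) → (161.75,216.38) → (23.43,225.75) → (50.26,110.23) → (178.26,168.04) → (124.30,153.02). Open path.

**Shape 3** — `<rect>` rectangle, stroke `#ff0000` → cut (S819, F1650). Machine vertices: (46.74,130.20) → (110.64,130.20) → (110.64,112.63) → (46.74,112.63) → (46.74,130.20). Closed: final G1 returns to the first vertex.

**Shape 4** — `<polygon>` regular polygon, stroke `#ff0000` → cut (S819, F1650). Machine vertices: (21.44,174.58) → (17.14,175.74) → (14.92,179.60) → (16.08,183.90) → (19.94,186.12) → (24.24,184.96) → (26.46,181.10) → (25.30,176.80) → (21.44,174.58). Closed: final G1 returns to the first vertex.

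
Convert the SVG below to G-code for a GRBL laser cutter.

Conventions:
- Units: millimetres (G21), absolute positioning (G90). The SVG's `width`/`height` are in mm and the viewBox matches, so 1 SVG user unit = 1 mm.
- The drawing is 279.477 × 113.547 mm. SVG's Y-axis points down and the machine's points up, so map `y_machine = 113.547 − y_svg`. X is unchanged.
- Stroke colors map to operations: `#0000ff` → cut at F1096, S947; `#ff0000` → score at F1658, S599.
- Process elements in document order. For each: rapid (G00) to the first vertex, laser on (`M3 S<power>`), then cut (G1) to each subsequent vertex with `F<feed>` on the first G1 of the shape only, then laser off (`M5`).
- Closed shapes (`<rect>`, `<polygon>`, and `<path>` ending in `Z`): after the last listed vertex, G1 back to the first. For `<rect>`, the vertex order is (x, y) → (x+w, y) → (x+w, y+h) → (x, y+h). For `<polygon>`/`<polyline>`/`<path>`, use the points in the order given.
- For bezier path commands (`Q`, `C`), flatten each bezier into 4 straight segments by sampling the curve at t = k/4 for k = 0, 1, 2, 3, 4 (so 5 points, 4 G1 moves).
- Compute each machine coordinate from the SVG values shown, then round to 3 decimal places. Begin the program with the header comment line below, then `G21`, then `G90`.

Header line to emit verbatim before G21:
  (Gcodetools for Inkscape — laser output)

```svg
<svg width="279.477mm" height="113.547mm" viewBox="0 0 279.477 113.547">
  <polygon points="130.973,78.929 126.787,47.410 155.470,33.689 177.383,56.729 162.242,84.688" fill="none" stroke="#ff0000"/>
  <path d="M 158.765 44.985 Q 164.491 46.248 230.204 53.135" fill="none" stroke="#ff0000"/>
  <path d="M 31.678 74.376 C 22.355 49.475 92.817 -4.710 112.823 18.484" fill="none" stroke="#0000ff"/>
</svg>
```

1 u = 1 mm; y_m = 113.547 − y.

[1] `<polygon>` regular polygon, #ff0000→score S599 F1658: (130.973,34.618) → (126.787,66.137) → (155.470,79.858) → (177.383,56.818) → (162.242,28.859) → (130.973,34.618) (closed)

[2] `<path>` quadratic bezier, #ff0000→score S599 F1658: (158.765,68.562) → (165.377,67.579) → (179.488,65.893) → (201.097,63.504) → (230.204,60.412)

[3] `<path>` cubic bezier, #0000ff→cut S947 F1096: (31.678,39.171) → (37.610,61.671) → (61.252,85.153) → (90.393,99.617) → (112.823,95.063)

(Gcodetools for Inkscape — laser output)
G21
G90
G00 X130.973 Y34.618
M3 S599
G1 X126.787 Y66.137 F1658
G1 X155.470 Y79.858
G1 X177.383 Y56.818
G1 X162.242 Y28.859
G1 X130.973 Y34.618
M5
G00 X158.765 Y68.562
M3 S599
G1 X165.377 Y67.579 F1658
G1 X179.488 Y65.893
G1 X201.097 Y63.504
G1 X230.204 Y60.412
M5
G00 X31.678 Y39.171
M3 S947
G1 X37.610 Y61.671 F1096
G1 X61.252 Y85.153
G1 X90.393 Y99.617
G1 X112.823 Y95.063
M5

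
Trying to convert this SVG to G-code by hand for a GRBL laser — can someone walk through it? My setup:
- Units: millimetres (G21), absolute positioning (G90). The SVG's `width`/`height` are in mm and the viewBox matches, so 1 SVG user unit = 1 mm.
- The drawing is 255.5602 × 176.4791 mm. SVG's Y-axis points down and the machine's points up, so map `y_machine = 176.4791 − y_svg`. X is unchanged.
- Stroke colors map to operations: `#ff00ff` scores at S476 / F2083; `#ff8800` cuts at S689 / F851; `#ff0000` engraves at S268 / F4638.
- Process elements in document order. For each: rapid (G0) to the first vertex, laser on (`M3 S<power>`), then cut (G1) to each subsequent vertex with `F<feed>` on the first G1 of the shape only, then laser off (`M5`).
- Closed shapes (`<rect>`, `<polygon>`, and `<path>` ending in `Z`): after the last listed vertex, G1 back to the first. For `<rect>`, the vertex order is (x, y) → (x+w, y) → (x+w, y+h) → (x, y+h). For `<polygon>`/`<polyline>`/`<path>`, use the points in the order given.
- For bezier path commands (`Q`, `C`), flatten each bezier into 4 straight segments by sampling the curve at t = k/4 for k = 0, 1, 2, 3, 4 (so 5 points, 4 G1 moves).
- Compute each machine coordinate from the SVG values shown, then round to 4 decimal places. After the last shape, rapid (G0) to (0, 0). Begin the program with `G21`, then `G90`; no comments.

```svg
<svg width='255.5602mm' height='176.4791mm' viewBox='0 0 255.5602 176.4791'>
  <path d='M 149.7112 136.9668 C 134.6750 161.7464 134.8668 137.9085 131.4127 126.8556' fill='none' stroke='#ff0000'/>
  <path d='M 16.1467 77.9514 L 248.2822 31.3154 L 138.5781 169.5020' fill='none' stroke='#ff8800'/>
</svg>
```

Since the viewBox matches the mm dimensions, user units are millimetres directly. The only transform is the Y-flip y_m = 176.4791 − y_svg.

Shape 1 is a cubic bezier drawn with `<path>`. Its stroke #ff0000 means engrave at S268, F4638. After flipping Y the toolpath is (149.7112,39.5123) → (140.9944,29.0840) → (136.2187,31.1307) → (133.6146,39.8961) → (131.4127,49.6235).

Shape 2 is a open polyline drawn with `<path>`. Its stroke #ff8800 means cut at S689, F851. After flipping Y the toolpath is (16.1467,98.5277) → (248.2822,145.1637) → (138.5781,6.9771).

G21
G90
G0 X149.7112 Y39.5123
M3 S268
G1 X140.9944 Y29.0840 F4638
G1 X136.2187 Y31.1307
G1 X133.6146 Y39.8961
G1 X131.4127 Y49.6235
M5
G0 X16.1467 Y98.5277
M3 S689
G1 X248.2822 Y145.1637 F851
G1 X138.5781 Y6.9771
M5
G0 X0.0000 Y0.0000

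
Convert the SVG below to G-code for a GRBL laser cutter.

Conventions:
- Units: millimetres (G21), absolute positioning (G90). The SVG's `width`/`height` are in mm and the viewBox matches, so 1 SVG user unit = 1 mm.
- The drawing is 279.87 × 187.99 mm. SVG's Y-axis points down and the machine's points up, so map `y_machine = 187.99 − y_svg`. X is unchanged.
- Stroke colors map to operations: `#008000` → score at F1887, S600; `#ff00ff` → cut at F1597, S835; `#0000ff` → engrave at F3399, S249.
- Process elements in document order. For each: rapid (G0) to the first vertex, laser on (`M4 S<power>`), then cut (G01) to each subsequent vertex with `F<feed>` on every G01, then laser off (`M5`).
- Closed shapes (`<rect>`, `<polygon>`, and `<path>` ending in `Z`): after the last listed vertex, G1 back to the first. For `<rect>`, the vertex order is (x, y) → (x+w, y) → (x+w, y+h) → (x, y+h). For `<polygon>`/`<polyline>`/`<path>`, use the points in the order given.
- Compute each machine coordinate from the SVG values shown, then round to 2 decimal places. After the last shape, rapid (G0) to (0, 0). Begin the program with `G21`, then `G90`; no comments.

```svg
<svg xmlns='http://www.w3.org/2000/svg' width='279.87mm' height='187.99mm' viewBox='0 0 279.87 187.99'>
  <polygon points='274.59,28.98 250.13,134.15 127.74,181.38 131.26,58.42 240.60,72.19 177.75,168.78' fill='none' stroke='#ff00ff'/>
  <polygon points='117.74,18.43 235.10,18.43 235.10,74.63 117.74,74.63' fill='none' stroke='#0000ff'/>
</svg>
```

G21
G90
G0 X274.59 Y159.01
M4 S835
G01 X250.13 Y53.84 F1597
G01 X127.74 Y6.61 F1597
G01 X131.26 Y129.57 F1597
G01 X240.60 Y115.80 F1597
G01 X177.75 Y19.21 F1597
G01 X274.59 Y159.01 F1597
M5
G0 X117.74 Y169.56
M4 S249
G01 X235.10 Y169.56 F3399
G01 X235.10 Y113.36 F3399
G01 X117.74 Y113.36 F3399
G01 X117.74 Y169.56 F3399
M5
G0 X0.00 Y0.00

1 u = 1 mm; y_m = 187.99 − y.

[1] `<polygon>` closed polygon, #ff00ff→cut S835 F1597: (274.59,159.01) → (250.13,53.84) → (127.74,6.61) → (131.26,129.57) → (240.60,115.80) → (177.75,19.21) → (274.59,159.01) (closed)

[2] `<polygon>` rectangle, #0000ff→engrave S249 F3399: (117.74,169.56) → (235.10,169.56) → (235.10,113.36) → (117.74,113.36) → (117.74,169.56) (closed)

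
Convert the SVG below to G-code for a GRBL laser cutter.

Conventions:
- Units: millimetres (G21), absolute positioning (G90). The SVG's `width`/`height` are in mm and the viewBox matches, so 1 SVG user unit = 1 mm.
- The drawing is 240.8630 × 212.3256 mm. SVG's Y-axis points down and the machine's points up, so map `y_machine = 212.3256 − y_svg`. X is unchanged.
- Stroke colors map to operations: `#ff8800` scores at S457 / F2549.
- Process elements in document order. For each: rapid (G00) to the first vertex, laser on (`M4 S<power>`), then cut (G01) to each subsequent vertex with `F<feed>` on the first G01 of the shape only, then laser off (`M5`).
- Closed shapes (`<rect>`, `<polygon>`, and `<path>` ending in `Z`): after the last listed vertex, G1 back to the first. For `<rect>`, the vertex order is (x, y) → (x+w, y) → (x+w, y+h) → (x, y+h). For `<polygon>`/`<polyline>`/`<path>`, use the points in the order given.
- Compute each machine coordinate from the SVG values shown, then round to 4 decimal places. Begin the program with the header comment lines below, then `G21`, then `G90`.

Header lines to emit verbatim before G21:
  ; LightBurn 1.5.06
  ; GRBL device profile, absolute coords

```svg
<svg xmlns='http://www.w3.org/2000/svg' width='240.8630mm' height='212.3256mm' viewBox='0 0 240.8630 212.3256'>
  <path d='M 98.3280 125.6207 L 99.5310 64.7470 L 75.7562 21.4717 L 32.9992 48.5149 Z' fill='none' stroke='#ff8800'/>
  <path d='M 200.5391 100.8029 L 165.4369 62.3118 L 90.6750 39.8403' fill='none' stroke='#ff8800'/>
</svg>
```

; LightBurn 1.5.06
; GRBL device profile, absolute coords
G21
G90
G00 X98.3280 Y86.7049
M4 S457
G01 X99.5310 Y147.5786 F2549
G01 X75.7562 Y190.8539
G01 X32.9992 Y163.8107
G01 X98.3280 Y86.7049
M5
G00 X200.5391 Y111.5227
M4 S457
G01 X165.4369 Y150.0138 F2549
G01 X90.6750 Y172.4853
M5

1 u = 1 mm; y_m = 212.3256 − y.

[1] `<path>` closed polygon, #ff8800→score S457 F2549: (98.3280,86.7049) → (99.5310,147.5786) → (75.7562,190.8539) → (32.9992,163.8107) → (98.3280,86.7049) (closed)

[2] `<path>` open polyline, #ff8800→score S457 F2549: (200.5391,111.5227) → (165.4369,150.0138) → (90.6750,172.4853)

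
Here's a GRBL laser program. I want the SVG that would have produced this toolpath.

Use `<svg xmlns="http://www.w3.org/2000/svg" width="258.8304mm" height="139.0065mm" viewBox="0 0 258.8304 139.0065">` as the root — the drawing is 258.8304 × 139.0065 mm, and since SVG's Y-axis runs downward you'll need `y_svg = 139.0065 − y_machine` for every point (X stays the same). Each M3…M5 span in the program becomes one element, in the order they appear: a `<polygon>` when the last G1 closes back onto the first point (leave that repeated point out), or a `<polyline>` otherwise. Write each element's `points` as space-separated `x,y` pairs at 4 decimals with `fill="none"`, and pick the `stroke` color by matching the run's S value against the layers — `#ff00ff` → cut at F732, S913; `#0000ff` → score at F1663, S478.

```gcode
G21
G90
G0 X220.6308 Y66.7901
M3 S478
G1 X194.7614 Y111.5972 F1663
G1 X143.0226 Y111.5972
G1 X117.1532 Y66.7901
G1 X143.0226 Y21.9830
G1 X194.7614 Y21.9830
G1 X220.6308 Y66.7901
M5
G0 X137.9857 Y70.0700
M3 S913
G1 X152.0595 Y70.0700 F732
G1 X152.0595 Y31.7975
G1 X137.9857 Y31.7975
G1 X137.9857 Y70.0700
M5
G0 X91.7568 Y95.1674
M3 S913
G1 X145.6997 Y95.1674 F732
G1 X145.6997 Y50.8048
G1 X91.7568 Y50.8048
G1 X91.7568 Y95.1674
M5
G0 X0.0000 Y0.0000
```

Machine Y-up, SVG Y-down with viewBox height 139.0065, so y_svg = 139.0065 − y_machine; X carries over.

Run 1: the run's S478 means `#0000ff` (score). The run returns to its start, so emit a `<polygon>` with points (Y-flipped): 220.6308,72.2164 194.7614,27.4093 143.0226,27.4093 117.1532,72.2164 143.0226,117.0235 194.7614,117.0235.

Run 2: the run's S913 means `#ff00ff` (cut). The run returns to its start, so emit a `<polygon>` with points (Y-flipped): 137.9857,68.9365 152.0595,68.9365 152.0595,107.2090 137.9857,107.2090.

Run 3: S913 ⇒ cut layer `#ff00ff`. The run returns to its start, so emit a `<polygon>` with points (Y-flipped): 91.7568,43.8391 145.6997,43.8391 145.6997,88.2017 91.7568,88.2017.

<svg xmlns="http://www.w3.org/2000/svg" width="258.8304mm" height="139.0065mm" viewBox="0 0 258.8304 139.0065">
  <polygon points="220.6308,72.2164 194.7614,27.4093 143.0226,27.4093 117.1532,72.2164 143.0226,117.0235 194.7614,117.0235" fill="none" stroke="#0000ff"/>
  <polygon points="137.9857,68.9365 152.0595,68.9365 152.0595,107.2090 137.9857,107.2090" fill="none" stroke="#ff00ff"/>
  <polygon points="91.7568,43.8391 145.6997,43.8391 145.6997,88.2017 91.7568,88.2017" fill="none" stroke="#ff00ff"/>
</svg>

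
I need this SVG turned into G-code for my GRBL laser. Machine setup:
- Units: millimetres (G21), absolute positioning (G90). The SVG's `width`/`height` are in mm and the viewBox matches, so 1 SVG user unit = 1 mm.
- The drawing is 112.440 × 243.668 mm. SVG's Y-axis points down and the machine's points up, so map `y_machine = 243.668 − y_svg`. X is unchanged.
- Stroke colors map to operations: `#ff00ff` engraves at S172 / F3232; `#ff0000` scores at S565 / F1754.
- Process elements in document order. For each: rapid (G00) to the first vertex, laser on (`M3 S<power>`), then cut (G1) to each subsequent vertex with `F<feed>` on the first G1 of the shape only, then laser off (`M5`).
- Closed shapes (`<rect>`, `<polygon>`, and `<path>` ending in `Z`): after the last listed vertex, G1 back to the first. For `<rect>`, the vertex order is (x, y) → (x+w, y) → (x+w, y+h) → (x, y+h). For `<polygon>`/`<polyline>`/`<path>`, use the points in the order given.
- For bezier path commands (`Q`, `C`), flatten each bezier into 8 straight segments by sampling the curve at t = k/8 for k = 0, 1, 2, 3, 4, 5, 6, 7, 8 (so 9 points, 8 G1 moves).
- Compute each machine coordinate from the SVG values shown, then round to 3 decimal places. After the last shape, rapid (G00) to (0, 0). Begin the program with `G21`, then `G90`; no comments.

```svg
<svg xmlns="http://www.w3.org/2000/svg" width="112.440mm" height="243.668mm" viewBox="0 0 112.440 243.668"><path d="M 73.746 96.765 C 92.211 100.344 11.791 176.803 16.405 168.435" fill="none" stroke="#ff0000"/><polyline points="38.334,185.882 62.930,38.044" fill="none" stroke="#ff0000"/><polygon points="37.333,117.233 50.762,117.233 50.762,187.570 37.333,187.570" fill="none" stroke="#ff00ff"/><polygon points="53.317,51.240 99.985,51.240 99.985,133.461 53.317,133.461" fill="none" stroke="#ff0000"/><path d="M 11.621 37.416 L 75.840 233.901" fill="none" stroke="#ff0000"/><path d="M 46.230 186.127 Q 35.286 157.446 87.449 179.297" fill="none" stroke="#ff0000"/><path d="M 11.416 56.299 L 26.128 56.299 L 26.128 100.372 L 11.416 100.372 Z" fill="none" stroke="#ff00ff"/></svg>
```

G21
G90
G00 X73.746 Y146.903
M3 S565
G1 X76.394 Y142.453 F1754
G1 X71.928 Y133.018
G1 X62.501 Y120.447
G1 X50.270 Y106.588
G1 X37.389 Y93.289
G1 X26.015 Y82.398
G1 X18.302 Y75.763
G1 X16.405 Y75.233
M5
G00 X38.334 Y57.786
M3 S565
G1 X62.930 Y205.624 F1754
M5
G00 X37.333 Y126.435
M3 S172
G1 X50.762 Y126.435 F3232
G1 X50.762 Y56.098
G1 X37.333 Y56.098
G1 X37.333 Y126.435
M5
G00 X53.317 Y192.428
M3 S565
G1 X99.985 Y192.428 F1754
G1 X99.985 Y110.207
G1 X53.317 Y110.207
G1 X53.317 Y192.428
M5
G00 X11.621 Y206.252
M3 S565
G1 X75.840 Y9.767 F1754
M5
G00 X46.230 Y57.541
M3 S565
G1 X44.480 Y63.922 F1754
G1 X44.702 Y68.723
G1 X46.896 Y71.946
G1 X51.063 Y73.589
G1 X57.201 Y73.653
G1 X65.312 Y72.138
G1 X75.394 Y69.044
G1 X87.449 Y64.371
M5
G00 X11.416 Y187.369
M3 S172
G1 X26.128 Y187.369 F3232
G1 X26.128 Y143.296
G1 X11.416 Y143.296
G1 X11.416 Y187.369
M5
G00 X0.000 Y0.000

Since the viewBox matches the mm dimensions, user units are millimetres directly. The only transform is the Y-flip y_m = 243.668 − y_svg.

Shape 1 is a cubic bezier drawn with `<path>`. Its stroke #ff0000 means score at S565, F1754. After flipping Y the toolpath is (73.746,146.903) → (76.394,142.453) → (71.928,133.018) → (62.501,120.447) → (50.270,106.588) → (37.389,93.289) → (26.015,82.398) → (18.302,75.763) → (16.405,75.233).

Shape 2 is a line segment drawn with `<polyline>`. Its stroke #ff0000 means score at S565, F1754. After flipping Y the toolpath is (38.334,57.786) → (62.930,205.624).

Shape 3 is a rectangle drawn with `<polygon>`. Its stroke #ff00ff means engrave at S172, F3232. After flipping Y the toolpath is (37.333,126.435) → (50.762,126.435) → (50.762,56.098) → (37.333,56.098) → (37.333,126.435), returning to the start.

Shape 4 is a rectangle drawn with `<polygon>`. Its stroke #ff0000 means score at S565, F1754. After flipping Y the toolpath is (53.317,192.428) → (99.985,192.428) → (99.985,110.207) → (53.317,110.207) → (53.317,192.428), returning to the start.

Shape 5 is a line segment drawn with `<path>`. Its stroke #ff0000 means score at S565, F1754. After flipping Y the toolpath is (11.621,206.252) → (75.840,9.767).

Shape 6 is a quadratic bezier drawn with `<path>`. Its stroke #ff0000 means score at S565, F1754. After flipping Y the toolpath is (46.230,57.541) → (44.480,63.922) → (44.702,68.723) → (46.896,71.946) → (51.063,73.589) → (57.201,73.653) → (65.312,72.138) → (75.394,69.044) → (87.449,64.371).

Shape 7 is a rectangle drawn with `<path>`. Its stroke #ff00ff means engrave at S172, F3232. After flipping Y the toolpath is (11.416,187.369) → (26.128,187.369) → (26.128,143.296) → (11.416,143.296) → (11.416,187.369), returning to the start.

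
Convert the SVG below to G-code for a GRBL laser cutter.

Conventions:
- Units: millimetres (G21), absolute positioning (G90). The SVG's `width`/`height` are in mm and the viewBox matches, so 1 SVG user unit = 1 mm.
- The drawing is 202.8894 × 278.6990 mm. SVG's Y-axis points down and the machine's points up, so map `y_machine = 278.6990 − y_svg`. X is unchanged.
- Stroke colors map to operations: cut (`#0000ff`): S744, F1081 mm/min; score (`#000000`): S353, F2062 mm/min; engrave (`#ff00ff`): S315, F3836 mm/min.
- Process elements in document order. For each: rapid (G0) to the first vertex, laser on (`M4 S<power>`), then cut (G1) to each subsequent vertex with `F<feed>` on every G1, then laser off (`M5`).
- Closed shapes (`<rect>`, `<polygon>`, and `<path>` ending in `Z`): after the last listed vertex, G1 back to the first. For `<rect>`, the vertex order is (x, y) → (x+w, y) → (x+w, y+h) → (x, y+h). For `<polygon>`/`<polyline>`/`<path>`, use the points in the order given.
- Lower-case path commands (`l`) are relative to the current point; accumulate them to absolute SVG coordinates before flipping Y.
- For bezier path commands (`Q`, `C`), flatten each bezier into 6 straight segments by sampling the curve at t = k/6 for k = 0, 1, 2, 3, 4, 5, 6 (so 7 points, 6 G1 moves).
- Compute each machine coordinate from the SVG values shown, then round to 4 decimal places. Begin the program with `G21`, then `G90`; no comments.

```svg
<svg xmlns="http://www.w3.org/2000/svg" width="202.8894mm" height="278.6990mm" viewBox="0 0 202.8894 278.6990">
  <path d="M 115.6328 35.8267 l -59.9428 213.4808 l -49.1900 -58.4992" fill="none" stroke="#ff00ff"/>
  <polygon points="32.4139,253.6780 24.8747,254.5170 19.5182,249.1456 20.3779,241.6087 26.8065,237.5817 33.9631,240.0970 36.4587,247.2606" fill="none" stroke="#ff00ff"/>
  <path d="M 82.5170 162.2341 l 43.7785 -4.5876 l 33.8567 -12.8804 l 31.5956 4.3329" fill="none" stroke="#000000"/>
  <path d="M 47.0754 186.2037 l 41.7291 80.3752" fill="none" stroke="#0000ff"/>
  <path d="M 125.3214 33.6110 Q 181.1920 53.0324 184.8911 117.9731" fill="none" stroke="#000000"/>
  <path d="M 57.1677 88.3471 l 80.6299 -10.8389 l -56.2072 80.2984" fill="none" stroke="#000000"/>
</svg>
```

G21
G90
G0 X115.6328 Y242.8723
M4 S315
G1 X55.6900 Y29.3915 F3836
G1 X6.5000 Y87.8907 F3836
M5
G0 X32.4139 Y25.0210
M4 S315
G1 X24.8747 Y24.1820 F3836
G1 X19.5182 Y29.5534 F3836
G1 X20.3779 Y37.0903 F3836
G1 X26.8065 Y41.1173 F3836
G1 X33.9631 Y38.6020 F3836
G1 X36.4587 Y31.4384 F3836
G1 X32.4139 Y25.0210 F3836
M5
G0 X82.5170 Y116.4649
M4 S353
G1 X126.2955 Y121.0525 F2062
G1 X160.1522 Y133.9329 F2062
G1 X191.7478 Y129.6000 F2062
M5
G0 X47.0754 Y92.4953
M4 S744
G1 X88.8045 Y12.1201 F1081
M5
G0 X125.3214 Y245.0880
M4 S353
G1 X142.4957 Y237.3498 F2062
G1 X156.7716 Y227.0827 F2062
G1 X168.1491 Y214.2868 F2062
G1 X176.6282 Y198.9620 F2062
G1 X182.2089 Y181.1084 F2062
G1 X184.8911 Y160.7259 F2062
M5
G0 X57.1677 Y190.3519
M4 S353
G1 X137.7976 Y201.1908 F2062
G1 X81.5904 Y120.8924 F2062
M5

1 u = 1 mm; y_m = 278.6990 − y.

[1] `<path>` open polyline, #ff00ff→engrave S315 F3836: (115.6328,242.8723) → (55.6900,29.3915) → (6.5000,87.8907)

[2] `<polygon>` regular polygon, #ff00ff→engrave S315 F3836: (32.4139,25.0210) → (24.8747,24.1820) → (19.5182,29.5534) → (20.3779,37.0903) → (26.8065,41.1173) → (33.9631,38.6020) → (36.4587,31.4384) → (32.4139,25.0210) (closed)

[3] `<path>` open polyline, #000000→score S353 F2062: (82.5170,116.4649) → (126.2955,121.0525) → (160.1522,133.9329) → (191.7478,129.6000)

[4] `<path>` line segment, #0000ff→cut S744 F1081: (47.0754,92.4953) → (88.8045,12.1201)

[5] `<path>` quadratic bezier, #000000→score S353 F2062: (125.3214,245.0880) → (142.4957,237.3498) → (156.7716,227.0827) → (168.1491,214.2868) → (176.6282,198.9620) → (182.2089,181.1084) → (184.8911,160.7259)

[6] `<path>` open polyline, #000000→score S353 F2062: (57.1677,190.3519) → (137.7976,201.1908) → (81.5904,120.8924)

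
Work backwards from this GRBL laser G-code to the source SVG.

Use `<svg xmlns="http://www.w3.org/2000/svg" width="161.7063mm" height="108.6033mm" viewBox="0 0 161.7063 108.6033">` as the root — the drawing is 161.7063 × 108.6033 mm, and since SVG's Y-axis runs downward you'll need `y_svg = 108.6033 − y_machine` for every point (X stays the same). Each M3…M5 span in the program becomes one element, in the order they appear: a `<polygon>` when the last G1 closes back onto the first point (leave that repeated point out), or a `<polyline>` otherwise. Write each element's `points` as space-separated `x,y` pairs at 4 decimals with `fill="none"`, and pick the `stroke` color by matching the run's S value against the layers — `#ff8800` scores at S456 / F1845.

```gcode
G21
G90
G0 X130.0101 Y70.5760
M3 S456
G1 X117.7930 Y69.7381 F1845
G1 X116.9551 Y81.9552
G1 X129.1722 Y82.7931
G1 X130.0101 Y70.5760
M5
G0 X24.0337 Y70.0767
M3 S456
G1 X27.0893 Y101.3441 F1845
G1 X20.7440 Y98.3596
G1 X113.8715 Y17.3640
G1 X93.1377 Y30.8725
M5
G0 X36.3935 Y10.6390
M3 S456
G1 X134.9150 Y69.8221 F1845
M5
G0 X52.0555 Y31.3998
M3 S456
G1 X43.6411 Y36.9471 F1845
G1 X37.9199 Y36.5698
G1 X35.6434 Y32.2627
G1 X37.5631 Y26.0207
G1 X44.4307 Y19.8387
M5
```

Each laser-on run becomes one SVG element. Flip Y back into SVG space with y_svg = 108.6033 − y_machine. Every run uses S456, so all elements get stroke `#ff8800` (score).

Run 1: The run returns to its start, so emit a `<polygon>` with points (Y-flipped): 130.0101,38.0273 117.7930,38.8652 116.9551,26.6481 129.1722,25.8102.

Run 2: The run is open, so emit a `<polyline>` with points (Y-flipped): 24.0337,38.5266 27.0893,7.2592 20.7440,10.2437 113.8715,91.2393 93.1377,77.7308.

Run 3: The run is open, so emit a `<polyline>` with points (Y-flipped): 36.3935,97.9643 134.9150,38.7812.

Run 4: The run is open, so emit a `<polyline>` with points (Y-flipped): 52.0555,77.2035 43.6411,71.6562 37.9199,72.0335 35.6434,76.3406 37.5631,82.5826 44.4307,88.7646.

<svg xmlns="http://www.w3.org/2000/svg" width="161.7063mm" height="108.6033mm" viewBox="0 0 161.7063 108.6033">
  <polygon points="130.0101,38.0273 117.7930,38.8652 116.9551,26.6481 129.1722,25.8102" fill="none" stroke="#ff8800"/>
  <polyline points="24.0337,38.5266 27.0893,7.2592 20.7440,10.2437 113.8715,91.2393 93.1377,77.7308" fill="none" stroke="#ff8800"/>
  <polyline points="36.3935,97.9643 134.9150,38.7812" fill="none" stroke="#ff8800"/>
  <polyline points="52.0555,77.2035 43.6411,71.6562 37.9199,72.0335 35.6434,76.3406 37.5631,82.5826 44.4307,88.7646" fill="none" stroke="#ff8800"/>
</svg>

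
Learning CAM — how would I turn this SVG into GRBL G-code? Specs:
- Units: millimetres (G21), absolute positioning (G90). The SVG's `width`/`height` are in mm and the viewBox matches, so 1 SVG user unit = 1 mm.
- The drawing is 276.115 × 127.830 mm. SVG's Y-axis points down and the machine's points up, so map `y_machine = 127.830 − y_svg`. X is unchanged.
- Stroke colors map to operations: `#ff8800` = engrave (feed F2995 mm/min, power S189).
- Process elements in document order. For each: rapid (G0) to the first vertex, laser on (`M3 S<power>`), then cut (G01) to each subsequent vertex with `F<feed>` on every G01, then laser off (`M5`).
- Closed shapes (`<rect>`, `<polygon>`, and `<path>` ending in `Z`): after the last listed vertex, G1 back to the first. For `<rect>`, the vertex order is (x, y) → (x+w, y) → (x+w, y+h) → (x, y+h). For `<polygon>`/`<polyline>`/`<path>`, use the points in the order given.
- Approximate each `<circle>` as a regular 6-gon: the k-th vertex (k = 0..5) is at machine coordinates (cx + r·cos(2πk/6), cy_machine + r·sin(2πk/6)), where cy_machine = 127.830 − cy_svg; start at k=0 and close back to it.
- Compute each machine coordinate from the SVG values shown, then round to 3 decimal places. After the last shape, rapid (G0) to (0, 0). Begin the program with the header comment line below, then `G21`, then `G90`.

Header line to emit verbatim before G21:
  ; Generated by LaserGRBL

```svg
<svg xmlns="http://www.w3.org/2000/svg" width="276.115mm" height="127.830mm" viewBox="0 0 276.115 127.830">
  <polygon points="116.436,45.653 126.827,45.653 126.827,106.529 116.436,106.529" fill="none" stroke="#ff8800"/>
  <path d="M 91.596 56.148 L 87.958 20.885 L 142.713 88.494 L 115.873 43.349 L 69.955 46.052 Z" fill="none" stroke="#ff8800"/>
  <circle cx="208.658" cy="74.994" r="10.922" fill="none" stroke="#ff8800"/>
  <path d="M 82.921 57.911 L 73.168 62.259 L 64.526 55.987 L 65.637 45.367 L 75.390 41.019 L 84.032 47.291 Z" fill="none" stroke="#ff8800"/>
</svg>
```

; Generated by LaserGRBL
G21
G90
G0 X116.436 Y82.177
M3 S189
G01 X126.827 Y82.177 F2995
G01 X126.827 Y21.301 F2995
G01 X116.436 Y21.301 F2995
G01 X116.436 Y82.177 F2995
M5
G0 X91.596 Y71.682
M3 S189
G01 X87.958 Y106.945 F2995
G01 X142.713 Y39.336 F2995
G01 X115.873 Y84.481 F2995
G01 X69.955 Y81.778 F2995
G01 X91.596 Y71.682 F2995
M5
G0 X219.580 Y52.836
M3 S189
G01 X214.119 Y62.295 F2995
G01 X203.197 Y62.295 F2995
G01 X197.736 Y52.836 F2995
G01 X203.197 Y43.377 F2995
G01 X214.119 Y43.377 F2995
G01 X219.580 Y52.836 F2995
M5
G0 X82.921 Y69.919
M3 S189
G01 X73.168 Y65.571 F2995
G01 X64.526 Y71.843 F2995
G01 X65.637 Y82.463 F2995
G01 X75.390 Y86.811 F2995
G01 X84.032 Y80.539 F2995
G01 X82.921 Y69.919 F2995
M5
G0 X0.000 Y0.000

Since the viewBox matches the mm dimensions, user units are millimetres directly. The only transform is the Y-flip y_m = 127.830 − y_svg.

Shape 1 is a rectangle drawn with `<polygon>`. Its stroke #ff8800 means engrave at S189, F2995. After flipping Y the toolpath is (116.436,82.177) → (126.827,82.177) → (126.827,21.301) → (116.436,21.301) → (116.436,82.177), returning to the start.

Shape 2 is a closed polygon drawn with `<path>`. Its stroke #ff8800 means engrave at S189, F2995. After flipping Y the toolpath is (91.596,71.682) → (87.958,106.945) → (142.713,39.336) → (115.873,84.481) → (69.955,81.778) → (91.596,71.682), returning to the start.

Shape 3 is a circle drawn with `<circle>`. Its stroke #ff8800 means engrave at S189, F2995. After flipping Y the toolpath is (219.580,52.836) → (214.119,62.295) → (203.197,62.295) → (197.736,52.836) → (203.197,43.377) → (214.119,43.377) → (219.580,52.836), returning to the start.

Shape 4 is a regular polygon drawn with `<path>`. Its stroke #ff8800 means engrave at S189, F2995. After flipping Y the toolpath is (82.921,69.919) → (73.168,65.571) → (64.526,71.843) → (65.637,82.463) → (75.390,86.811) → (84.032,80.539) → (82.921,69.919), returning to the start.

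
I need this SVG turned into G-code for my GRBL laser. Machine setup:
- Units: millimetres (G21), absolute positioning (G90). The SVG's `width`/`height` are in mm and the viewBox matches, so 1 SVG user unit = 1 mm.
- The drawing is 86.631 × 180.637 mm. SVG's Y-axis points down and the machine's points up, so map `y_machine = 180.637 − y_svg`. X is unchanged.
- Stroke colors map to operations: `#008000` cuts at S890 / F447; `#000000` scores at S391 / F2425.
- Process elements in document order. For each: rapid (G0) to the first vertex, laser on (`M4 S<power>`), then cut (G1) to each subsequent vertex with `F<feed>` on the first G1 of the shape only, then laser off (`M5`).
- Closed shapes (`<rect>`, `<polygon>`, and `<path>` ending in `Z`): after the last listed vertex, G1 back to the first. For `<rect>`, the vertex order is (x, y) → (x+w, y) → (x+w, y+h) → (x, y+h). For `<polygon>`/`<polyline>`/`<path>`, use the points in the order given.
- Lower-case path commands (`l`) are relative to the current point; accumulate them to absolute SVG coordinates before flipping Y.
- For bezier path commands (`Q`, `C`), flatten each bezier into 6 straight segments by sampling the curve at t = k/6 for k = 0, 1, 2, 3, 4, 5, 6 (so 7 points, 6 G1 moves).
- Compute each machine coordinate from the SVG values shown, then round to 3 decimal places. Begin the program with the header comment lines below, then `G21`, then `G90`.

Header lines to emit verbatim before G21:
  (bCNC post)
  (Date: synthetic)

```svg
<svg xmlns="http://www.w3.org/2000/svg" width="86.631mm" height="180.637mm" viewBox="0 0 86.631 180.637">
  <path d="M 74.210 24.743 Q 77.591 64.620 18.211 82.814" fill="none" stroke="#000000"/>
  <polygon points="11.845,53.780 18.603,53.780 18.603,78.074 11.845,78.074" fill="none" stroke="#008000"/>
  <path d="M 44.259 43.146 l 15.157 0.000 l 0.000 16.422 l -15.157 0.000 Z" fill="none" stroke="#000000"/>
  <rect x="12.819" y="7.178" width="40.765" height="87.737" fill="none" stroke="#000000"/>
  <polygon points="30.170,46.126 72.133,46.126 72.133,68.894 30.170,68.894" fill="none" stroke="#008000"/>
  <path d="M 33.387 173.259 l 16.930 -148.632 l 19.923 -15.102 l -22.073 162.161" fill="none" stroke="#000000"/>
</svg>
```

1 u = 1 mm; y_m = 180.637 − y.

[1] `<path>` quadratic bezier, #000000→score S391 F2425: (74.210,155.894) → (73.594,143.204) → (69.491,131.719) → (61.901,121.438) → (50.824,112.362) → (36.261,104.490) → (18.211,97.823)

[2] `<polygon>` rectangle, #008000→cut S890 F447: (11.845,126.857) → (18.603,126.857) → (18.603,102.563) → (11.845,102.563) → (11.845,126.857) (closed)

[3] `<path>` rectangle, #000000→score S391 F2425: (44.259,137.491) → (59.416,137.491) → (59.416,121.069) → (44.259,121.069) → (44.259,137.491) (closed)

[4] `<rect>` rectangle, #000000→score S391 F2425: (12.819,173.459) → (53.584,173.459) → (53.584,85.722) → (12.819,85.722) → (12.819,173.459) (closed)

[5] `<polygon>` rectangle, #008000→cut S890 F447: (30.170,134.511) → (72.133,134.511) → (72.133,111.743) → (30.170,111.743) → (30.170,134.511) (closed)

[6] `<path>` open polyline, #000000→score S391 F2425: (33.387,7.378) → (50.317,156.010) → (70.240,171.112) → (48.167,8.951)

(bCNC post)
(Date: synthetic)
G21
G90
G0 X74.210 Y155.894
M4 S391
G1 X73.594 Y143.204 F2425
G1 X69.491 Y131.719
G1 X61.901 Y121.438
G1 X50.824 Y112.362
G1 X36.261 Y104.490
G1 X18.211 Y97.823
M5
G0 X11.845 Y126.857
M4 S890
G1 X18.603 Y126.857 F447
G1 X18.603 Y102.563
G1 X11.845 Y102.563
G1 X11.845 Y126.857
M5
G0 X44.259 Y137.491
M4 S391
G1 X59.416 Y137.491 F2425
G1 X59.416 Y121.069
G1 X44.259 Y121.069
G1 X44.259 Y137.491
M5
G0 X12.819 Y173.459
M4 S391
G1 X53.584 Y173.459 F2425
G1 X53.584 Y85.722
G1 X12.819 Y85.722
G1 X12.819 Y173.459
M5
G0 X30.170 Y134.511
M4 S890
G1 X72.133 Y134.511 F447
G1 X72.133 Y111.743
G1 X30.170 Y111.743
G1 X30.170 Y134.511
M5
G0 X33.387 Y7.378
M4 S391
G1 X50.317 Y156.010 F2425
G1 X70.240 Y171.112
G1 X48.167 Y8.951
M5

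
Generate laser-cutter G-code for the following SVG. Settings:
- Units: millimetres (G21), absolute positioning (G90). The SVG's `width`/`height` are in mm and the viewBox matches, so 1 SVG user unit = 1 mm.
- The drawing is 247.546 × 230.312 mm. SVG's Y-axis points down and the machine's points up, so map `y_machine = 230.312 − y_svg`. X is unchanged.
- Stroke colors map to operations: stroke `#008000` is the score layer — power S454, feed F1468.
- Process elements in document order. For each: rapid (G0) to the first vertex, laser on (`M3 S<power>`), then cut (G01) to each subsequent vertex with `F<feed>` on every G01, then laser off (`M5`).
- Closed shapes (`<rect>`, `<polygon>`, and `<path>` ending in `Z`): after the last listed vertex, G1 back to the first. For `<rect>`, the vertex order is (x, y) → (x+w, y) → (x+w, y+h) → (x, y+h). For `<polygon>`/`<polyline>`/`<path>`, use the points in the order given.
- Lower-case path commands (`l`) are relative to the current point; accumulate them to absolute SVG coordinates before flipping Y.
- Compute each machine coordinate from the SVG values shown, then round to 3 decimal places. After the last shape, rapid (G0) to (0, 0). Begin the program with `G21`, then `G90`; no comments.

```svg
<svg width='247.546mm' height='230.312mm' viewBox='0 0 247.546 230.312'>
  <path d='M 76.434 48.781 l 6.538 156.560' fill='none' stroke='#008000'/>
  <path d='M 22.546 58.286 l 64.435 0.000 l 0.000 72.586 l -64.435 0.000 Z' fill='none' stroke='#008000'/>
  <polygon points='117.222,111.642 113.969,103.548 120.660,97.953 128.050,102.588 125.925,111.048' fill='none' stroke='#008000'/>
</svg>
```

G21
G90
G0 X76.434 Y181.531
M3 S454
G01 X82.972 Y24.971 F1468
M5
G0 X22.546 Y172.026
M3 S454
G01 X86.981 Y172.026 F1468
G01 X86.981 Y99.440 F1468
G01 X22.546 Y99.440 F1468
G01 X22.546 Y172.026 F1468
M5
G0 X117.222 Y118.670
M3 S454
G01 X113.969 Y126.764 F1468
G01 X120.660 Y132.359 F1468
G01 X128.050 Y127.724 F1468
G01 X125.925 Y119.264 F1468
G01 X117.222 Y118.670 F1468
M5
G0 X0.000 Y0.000

Since the viewBox matches the mm dimensions, user units are millimetres directly. The only transform is the Y-flip y_m = 230.312 − y_svg.

Shape 1 is a line segment drawn with `<path>`. Its stroke #008000 means score at S454, F1468. After flipping Y the toolpath is (76.434,181.531) → (82.972,24.971).

Shape 2 is a rectangle drawn with `<path>`. Its stroke #008000 means score at S454, F1468. After flipping Y the toolpath is (22.546,172.026) → (86.981,172.026) → (86.981,99.440) → (22.546,99.440) → (22.546,172.026), returning to the start.

Shape 3 is a regular polygon drawn with `<polygon>`. Its stroke #008000 means score at S454, F1468. After flipping Y the toolpath is (117.222,118.670) → (113.969,126.764) → (120.660,132.359) → (128.050,127.724) → (125.925,119.264) → (117.222,118.670), returning to the start.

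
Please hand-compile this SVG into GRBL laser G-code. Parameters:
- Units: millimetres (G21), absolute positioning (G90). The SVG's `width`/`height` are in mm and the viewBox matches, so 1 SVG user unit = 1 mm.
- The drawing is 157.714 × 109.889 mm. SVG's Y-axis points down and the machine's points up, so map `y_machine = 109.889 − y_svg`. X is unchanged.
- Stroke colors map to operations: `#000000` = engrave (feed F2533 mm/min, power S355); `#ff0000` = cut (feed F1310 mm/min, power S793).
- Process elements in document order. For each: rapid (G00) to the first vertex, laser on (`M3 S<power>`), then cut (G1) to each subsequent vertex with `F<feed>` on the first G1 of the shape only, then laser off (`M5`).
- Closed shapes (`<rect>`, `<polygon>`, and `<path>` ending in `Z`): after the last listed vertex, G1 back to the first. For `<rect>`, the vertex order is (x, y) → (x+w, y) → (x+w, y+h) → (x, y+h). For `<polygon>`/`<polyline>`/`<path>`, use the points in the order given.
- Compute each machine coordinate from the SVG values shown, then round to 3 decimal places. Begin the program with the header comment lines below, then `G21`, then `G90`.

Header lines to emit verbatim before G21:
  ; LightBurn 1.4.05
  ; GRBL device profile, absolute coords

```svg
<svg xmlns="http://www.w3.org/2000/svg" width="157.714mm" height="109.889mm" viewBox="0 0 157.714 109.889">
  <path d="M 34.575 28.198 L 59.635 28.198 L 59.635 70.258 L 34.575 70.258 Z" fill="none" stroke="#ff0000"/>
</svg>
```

1 u = 1 mm; y_m = 109.889 − y.

[1] `<path>` rectangle, #ff0000→cut S793 F1310: (34.575,81.691) → (59.635,81.691) → (59.635,39.631) → (34.575,39.631) → (34.575,81.691) (closed)

; LightBurn 1.4.05
; GRBL device profile, absolute coords
G21
G90
G00 X34.575 Y81.691
M3 S793
G1 X59.635 Y81.691 F1310
G1 X59.635 Y39.631
G1 X34.575 Y39.631
G1 X34.575 Y81.691
M5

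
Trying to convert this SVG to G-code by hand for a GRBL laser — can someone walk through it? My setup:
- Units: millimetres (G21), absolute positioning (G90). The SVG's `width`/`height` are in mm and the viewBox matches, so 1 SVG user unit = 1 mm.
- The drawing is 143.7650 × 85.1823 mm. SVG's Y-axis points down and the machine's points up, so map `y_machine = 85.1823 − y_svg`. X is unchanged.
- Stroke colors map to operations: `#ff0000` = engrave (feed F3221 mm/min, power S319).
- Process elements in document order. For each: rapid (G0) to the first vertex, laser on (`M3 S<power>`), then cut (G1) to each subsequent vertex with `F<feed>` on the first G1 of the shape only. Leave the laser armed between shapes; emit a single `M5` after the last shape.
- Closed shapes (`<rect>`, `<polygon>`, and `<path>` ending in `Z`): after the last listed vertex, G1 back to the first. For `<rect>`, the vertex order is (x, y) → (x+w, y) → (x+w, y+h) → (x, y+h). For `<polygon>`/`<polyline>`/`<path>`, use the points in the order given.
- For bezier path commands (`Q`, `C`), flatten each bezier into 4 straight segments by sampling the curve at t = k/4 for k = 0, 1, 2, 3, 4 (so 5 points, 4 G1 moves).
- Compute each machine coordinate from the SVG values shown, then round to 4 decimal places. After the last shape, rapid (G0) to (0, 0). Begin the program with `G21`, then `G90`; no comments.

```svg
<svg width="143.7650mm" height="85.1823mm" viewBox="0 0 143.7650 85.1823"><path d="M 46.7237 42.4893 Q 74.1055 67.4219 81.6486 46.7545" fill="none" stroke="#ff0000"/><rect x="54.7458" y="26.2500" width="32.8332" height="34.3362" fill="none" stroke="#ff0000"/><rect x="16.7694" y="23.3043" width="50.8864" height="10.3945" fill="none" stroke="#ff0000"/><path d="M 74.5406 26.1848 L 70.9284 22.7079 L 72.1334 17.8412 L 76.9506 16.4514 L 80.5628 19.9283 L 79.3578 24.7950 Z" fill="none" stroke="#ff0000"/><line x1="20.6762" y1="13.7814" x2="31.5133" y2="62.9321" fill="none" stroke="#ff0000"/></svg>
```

1 u = 1 mm; y_m = 85.1823 − y.

[1] `<path>` quadratic bezier, #ff0000→engrave S319 F3221: (46.7237,42.6930) → (59.1747,33.0767) → (69.1458,29.1604) → (76.6371,30.9441) → (81.6486,38.4278)

[2] `<rect>` rectangle, #ff0000→engrave S319 F3221: (54.7458,58.9323) → (87.5790,58.9323) → (87.5790,24.5961) → (54.7458,24.5961) → (54.7458,58.9323) (closed)

[3] `<rect>` rectangle, #ff0000→engrave S319 F3221: (16.7694,61.8780) → (67.6558,61.8780) → (67.6558,51.4835) → (16.7694,51.4835) → (16.7694,61.8780) (closed)

[4] `<path>` regular polygon, #ff0000→engrave S319 F3221: (74.5406,58.9975) → (70.9284,62.4744) → (72.1334,67.3411) → (76.9506,68.7309) → (80.5628,65.2540) → (79.3578,60.3873) → (74.5406,58.9975) (closed)

[5] `<line>` line segment, #ff0000→engrave S319 F3221: (20.6762,71.4009) → (31.5133,22.2502)

G21
G90
G0 X46.7237 Y42.6930
M3 S319
G1 X59.1747 Y33.0767 F3221
G1 X69.1458 Y29.1604
G1 X76.6371 Y30.9441
G1 X81.6486 Y38.4278
G0 X54.7458 Y58.9323
M3 S319
G1 X87.5790 Y58.9323 F3221
G1 X87.5790 Y24.5961
G1 X54.7458 Y24.5961
G1 X54.7458 Y58.9323
G0 X16.7694 Y61.8780
M3 S319
G1 X67.6558 Y61.8780 F3221
G1 X67.6558 Y51.4835
G1 X16.7694 Y51.4835
G1 X16.7694 Y61.8780
G0 X74.5406 Y58.9975
M3 S319
G1 X70.9284 Y62.4744 F3221
G1 X72.1334 Y67.3411
G1 X76.9506 Y68.7309
G1 X80.5628 Y65.2540
G1 X79.3578 Y60.3873
G1 X74.5406 Y58.9975
G0 X20.6762 Y71.4009
M3 S319
G1 X31.5133 Y22.2502 F3221
M5
G0 X0.0000 Y0.0000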